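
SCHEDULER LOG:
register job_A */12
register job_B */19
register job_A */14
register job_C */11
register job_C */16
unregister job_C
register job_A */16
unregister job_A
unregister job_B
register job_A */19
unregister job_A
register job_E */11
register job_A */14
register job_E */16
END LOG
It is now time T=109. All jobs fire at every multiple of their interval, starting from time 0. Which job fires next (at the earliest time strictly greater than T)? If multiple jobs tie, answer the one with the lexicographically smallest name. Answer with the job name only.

Answer: job_A

Derivation:
Op 1: register job_A */12 -> active={job_A:*/12}
Op 2: register job_B */19 -> active={job_A:*/12, job_B:*/19}
Op 3: register job_A */14 -> active={job_A:*/14, job_B:*/19}
Op 4: register job_C */11 -> active={job_A:*/14, job_B:*/19, job_C:*/11}
Op 5: register job_C */16 -> active={job_A:*/14, job_B:*/19, job_C:*/16}
Op 6: unregister job_C -> active={job_A:*/14, job_B:*/19}
Op 7: register job_A */16 -> active={job_A:*/16, job_B:*/19}
Op 8: unregister job_A -> active={job_B:*/19}
Op 9: unregister job_B -> active={}
Op 10: register job_A */19 -> active={job_A:*/19}
Op 11: unregister job_A -> active={}
Op 12: register job_E */11 -> active={job_E:*/11}
Op 13: register job_A */14 -> active={job_A:*/14, job_E:*/11}
Op 14: register job_E */16 -> active={job_A:*/14, job_E:*/16}
  job_A: interval 14, next fire after T=109 is 112
  job_E: interval 16, next fire after T=109 is 112
Earliest = 112, winner (lex tiebreak) = job_A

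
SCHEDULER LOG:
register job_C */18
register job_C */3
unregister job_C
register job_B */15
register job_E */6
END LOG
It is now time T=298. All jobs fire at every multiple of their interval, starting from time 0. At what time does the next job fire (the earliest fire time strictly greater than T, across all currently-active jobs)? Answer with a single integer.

Answer: 300

Derivation:
Op 1: register job_C */18 -> active={job_C:*/18}
Op 2: register job_C */3 -> active={job_C:*/3}
Op 3: unregister job_C -> active={}
Op 4: register job_B */15 -> active={job_B:*/15}
Op 5: register job_E */6 -> active={job_B:*/15, job_E:*/6}
  job_B: interval 15, next fire after T=298 is 300
  job_E: interval 6, next fire after T=298 is 300
Earliest fire time = 300 (job job_B)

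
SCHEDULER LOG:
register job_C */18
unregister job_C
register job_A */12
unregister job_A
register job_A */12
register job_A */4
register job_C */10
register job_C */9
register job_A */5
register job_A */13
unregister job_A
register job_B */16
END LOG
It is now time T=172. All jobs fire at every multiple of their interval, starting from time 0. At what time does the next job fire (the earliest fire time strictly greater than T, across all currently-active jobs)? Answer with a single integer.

Answer: 176

Derivation:
Op 1: register job_C */18 -> active={job_C:*/18}
Op 2: unregister job_C -> active={}
Op 3: register job_A */12 -> active={job_A:*/12}
Op 4: unregister job_A -> active={}
Op 5: register job_A */12 -> active={job_A:*/12}
Op 6: register job_A */4 -> active={job_A:*/4}
Op 7: register job_C */10 -> active={job_A:*/4, job_C:*/10}
Op 8: register job_C */9 -> active={job_A:*/4, job_C:*/9}
Op 9: register job_A */5 -> active={job_A:*/5, job_C:*/9}
Op 10: register job_A */13 -> active={job_A:*/13, job_C:*/9}
Op 11: unregister job_A -> active={job_C:*/9}
Op 12: register job_B */16 -> active={job_B:*/16, job_C:*/9}
  job_B: interval 16, next fire after T=172 is 176
  job_C: interval 9, next fire after T=172 is 180
Earliest fire time = 176 (job job_B)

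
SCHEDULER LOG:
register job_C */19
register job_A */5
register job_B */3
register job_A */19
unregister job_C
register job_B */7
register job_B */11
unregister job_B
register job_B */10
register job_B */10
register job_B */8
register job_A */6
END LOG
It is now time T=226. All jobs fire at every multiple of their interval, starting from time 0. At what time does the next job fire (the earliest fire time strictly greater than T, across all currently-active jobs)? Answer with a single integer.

Answer: 228

Derivation:
Op 1: register job_C */19 -> active={job_C:*/19}
Op 2: register job_A */5 -> active={job_A:*/5, job_C:*/19}
Op 3: register job_B */3 -> active={job_A:*/5, job_B:*/3, job_C:*/19}
Op 4: register job_A */19 -> active={job_A:*/19, job_B:*/3, job_C:*/19}
Op 5: unregister job_C -> active={job_A:*/19, job_B:*/3}
Op 6: register job_B */7 -> active={job_A:*/19, job_B:*/7}
Op 7: register job_B */11 -> active={job_A:*/19, job_B:*/11}
Op 8: unregister job_B -> active={job_A:*/19}
Op 9: register job_B */10 -> active={job_A:*/19, job_B:*/10}
Op 10: register job_B */10 -> active={job_A:*/19, job_B:*/10}
Op 11: register job_B */8 -> active={job_A:*/19, job_B:*/8}
Op 12: register job_A */6 -> active={job_A:*/6, job_B:*/8}
  job_A: interval 6, next fire after T=226 is 228
  job_B: interval 8, next fire after T=226 is 232
Earliest fire time = 228 (job job_A)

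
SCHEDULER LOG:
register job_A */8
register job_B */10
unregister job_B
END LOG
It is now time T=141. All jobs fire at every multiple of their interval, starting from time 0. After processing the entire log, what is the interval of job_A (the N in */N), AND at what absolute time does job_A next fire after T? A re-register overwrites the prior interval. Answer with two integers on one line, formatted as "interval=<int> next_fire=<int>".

Op 1: register job_A */8 -> active={job_A:*/8}
Op 2: register job_B */10 -> active={job_A:*/8, job_B:*/10}
Op 3: unregister job_B -> active={job_A:*/8}
Final interval of job_A = 8
Next fire of job_A after T=141: (141//8+1)*8 = 144

Answer: interval=8 next_fire=144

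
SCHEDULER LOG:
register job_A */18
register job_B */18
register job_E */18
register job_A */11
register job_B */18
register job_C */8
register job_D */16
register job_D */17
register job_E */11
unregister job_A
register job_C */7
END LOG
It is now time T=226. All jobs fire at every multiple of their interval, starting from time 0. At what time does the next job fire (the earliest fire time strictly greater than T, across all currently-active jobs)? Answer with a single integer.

Op 1: register job_A */18 -> active={job_A:*/18}
Op 2: register job_B */18 -> active={job_A:*/18, job_B:*/18}
Op 3: register job_E */18 -> active={job_A:*/18, job_B:*/18, job_E:*/18}
Op 4: register job_A */11 -> active={job_A:*/11, job_B:*/18, job_E:*/18}
Op 5: register job_B */18 -> active={job_A:*/11, job_B:*/18, job_E:*/18}
Op 6: register job_C */8 -> active={job_A:*/11, job_B:*/18, job_C:*/8, job_E:*/18}
Op 7: register job_D */16 -> active={job_A:*/11, job_B:*/18, job_C:*/8, job_D:*/16, job_E:*/18}
Op 8: register job_D */17 -> active={job_A:*/11, job_B:*/18, job_C:*/8, job_D:*/17, job_E:*/18}
Op 9: register job_E */11 -> active={job_A:*/11, job_B:*/18, job_C:*/8, job_D:*/17, job_E:*/11}
Op 10: unregister job_A -> active={job_B:*/18, job_C:*/8, job_D:*/17, job_E:*/11}
Op 11: register job_C */7 -> active={job_B:*/18, job_C:*/7, job_D:*/17, job_E:*/11}
  job_B: interval 18, next fire after T=226 is 234
  job_C: interval 7, next fire after T=226 is 231
  job_D: interval 17, next fire after T=226 is 238
  job_E: interval 11, next fire after T=226 is 231
Earliest fire time = 231 (job job_C)

Answer: 231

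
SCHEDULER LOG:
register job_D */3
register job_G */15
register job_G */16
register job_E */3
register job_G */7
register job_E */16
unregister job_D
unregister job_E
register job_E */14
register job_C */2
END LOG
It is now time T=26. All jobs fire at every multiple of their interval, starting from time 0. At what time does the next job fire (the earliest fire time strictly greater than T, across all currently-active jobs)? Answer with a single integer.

Answer: 28

Derivation:
Op 1: register job_D */3 -> active={job_D:*/3}
Op 2: register job_G */15 -> active={job_D:*/3, job_G:*/15}
Op 3: register job_G */16 -> active={job_D:*/3, job_G:*/16}
Op 4: register job_E */3 -> active={job_D:*/3, job_E:*/3, job_G:*/16}
Op 5: register job_G */7 -> active={job_D:*/3, job_E:*/3, job_G:*/7}
Op 6: register job_E */16 -> active={job_D:*/3, job_E:*/16, job_G:*/7}
Op 7: unregister job_D -> active={job_E:*/16, job_G:*/7}
Op 8: unregister job_E -> active={job_G:*/7}
Op 9: register job_E */14 -> active={job_E:*/14, job_G:*/7}
Op 10: register job_C */2 -> active={job_C:*/2, job_E:*/14, job_G:*/7}
  job_C: interval 2, next fire after T=26 is 28
  job_E: interval 14, next fire after T=26 is 28
  job_G: interval 7, next fire after T=26 is 28
Earliest fire time = 28 (job job_C)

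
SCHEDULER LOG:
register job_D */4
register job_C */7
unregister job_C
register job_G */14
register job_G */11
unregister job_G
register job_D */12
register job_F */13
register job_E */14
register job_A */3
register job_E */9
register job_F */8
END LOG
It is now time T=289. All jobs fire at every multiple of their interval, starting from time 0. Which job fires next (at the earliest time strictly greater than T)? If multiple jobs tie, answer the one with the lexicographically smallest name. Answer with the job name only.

Answer: job_A

Derivation:
Op 1: register job_D */4 -> active={job_D:*/4}
Op 2: register job_C */7 -> active={job_C:*/7, job_D:*/4}
Op 3: unregister job_C -> active={job_D:*/4}
Op 4: register job_G */14 -> active={job_D:*/4, job_G:*/14}
Op 5: register job_G */11 -> active={job_D:*/4, job_G:*/11}
Op 6: unregister job_G -> active={job_D:*/4}
Op 7: register job_D */12 -> active={job_D:*/12}
Op 8: register job_F */13 -> active={job_D:*/12, job_F:*/13}
Op 9: register job_E */14 -> active={job_D:*/12, job_E:*/14, job_F:*/13}
Op 10: register job_A */3 -> active={job_A:*/3, job_D:*/12, job_E:*/14, job_F:*/13}
Op 11: register job_E */9 -> active={job_A:*/3, job_D:*/12, job_E:*/9, job_F:*/13}
Op 12: register job_F */8 -> active={job_A:*/3, job_D:*/12, job_E:*/9, job_F:*/8}
  job_A: interval 3, next fire after T=289 is 291
  job_D: interval 12, next fire after T=289 is 300
  job_E: interval 9, next fire after T=289 is 297
  job_F: interval 8, next fire after T=289 is 296
Earliest = 291, winner (lex tiebreak) = job_A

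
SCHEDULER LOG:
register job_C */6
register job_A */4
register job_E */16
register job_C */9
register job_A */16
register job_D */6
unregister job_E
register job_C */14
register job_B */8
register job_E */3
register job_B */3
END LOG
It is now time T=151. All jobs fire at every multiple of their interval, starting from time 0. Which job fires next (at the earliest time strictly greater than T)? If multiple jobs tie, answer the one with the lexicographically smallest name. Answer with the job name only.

Answer: job_B

Derivation:
Op 1: register job_C */6 -> active={job_C:*/6}
Op 2: register job_A */4 -> active={job_A:*/4, job_C:*/6}
Op 3: register job_E */16 -> active={job_A:*/4, job_C:*/6, job_E:*/16}
Op 4: register job_C */9 -> active={job_A:*/4, job_C:*/9, job_E:*/16}
Op 5: register job_A */16 -> active={job_A:*/16, job_C:*/9, job_E:*/16}
Op 6: register job_D */6 -> active={job_A:*/16, job_C:*/9, job_D:*/6, job_E:*/16}
Op 7: unregister job_E -> active={job_A:*/16, job_C:*/9, job_D:*/6}
Op 8: register job_C */14 -> active={job_A:*/16, job_C:*/14, job_D:*/6}
Op 9: register job_B */8 -> active={job_A:*/16, job_B:*/8, job_C:*/14, job_D:*/6}
Op 10: register job_E */3 -> active={job_A:*/16, job_B:*/8, job_C:*/14, job_D:*/6, job_E:*/3}
Op 11: register job_B */3 -> active={job_A:*/16, job_B:*/3, job_C:*/14, job_D:*/6, job_E:*/3}
  job_A: interval 16, next fire after T=151 is 160
  job_B: interval 3, next fire after T=151 is 153
  job_C: interval 14, next fire after T=151 is 154
  job_D: interval 6, next fire after T=151 is 156
  job_E: interval 3, next fire after T=151 is 153
Earliest = 153, winner (lex tiebreak) = job_B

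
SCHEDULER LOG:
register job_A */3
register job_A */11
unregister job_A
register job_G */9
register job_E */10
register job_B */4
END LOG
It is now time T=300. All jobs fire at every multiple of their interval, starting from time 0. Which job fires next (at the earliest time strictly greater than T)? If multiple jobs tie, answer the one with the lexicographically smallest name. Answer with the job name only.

Op 1: register job_A */3 -> active={job_A:*/3}
Op 2: register job_A */11 -> active={job_A:*/11}
Op 3: unregister job_A -> active={}
Op 4: register job_G */9 -> active={job_G:*/9}
Op 5: register job_E */10 -> active={job_E:*/10, job_G:*/9}
Op 6: register job_B */4 -> active={job_B:*/4, job_E:*/10, job_G:*/9}
  job_B: interval 4, next fire after T=300 is 304
  job_E: interval 10, next fire after T=300 is 310
  job_G: interval 9, next fire after T=300 is 306
Earliest = 304, winner (lex tiebreak) = job_B

Answer: job_B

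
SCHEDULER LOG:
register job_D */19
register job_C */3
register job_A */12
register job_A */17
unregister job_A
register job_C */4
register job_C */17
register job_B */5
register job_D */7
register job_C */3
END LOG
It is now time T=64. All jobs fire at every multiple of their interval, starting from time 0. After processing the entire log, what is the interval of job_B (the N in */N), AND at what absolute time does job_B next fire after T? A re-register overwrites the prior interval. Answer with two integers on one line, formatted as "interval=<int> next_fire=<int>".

Op 1: register job_D */19 -> active={job_D:*/19}
Op 2: register job_C */3 -> active={job_C:*/3, job_D:*/19}
Op 3: register job_A */12 -> active={job_A:*/12, job_C:*/3, job_D:*/19}
Op 4: register job_A */17 -> active={job_A:*/17, job_C:*/3, job_D:*/19}
Op 5: unregister job_A -> active={job_C:*/3, job_D:*/19}
Op 6: register job_C */4 -> active={job_C:*/4, job_D:*/19}
Op 7: register job_C */17 -> active={job_C:*/17, job_D:*/19}
Op 8: register job_B */5 -> active={job_B:*/5, job_C:*/17, job_D:*/19}
Op 9: register job_D */7 -> active={job_B:*/5, job_C:*/17, job_D:*/7}
Op 10: register job_C */3 -> active={job_B:*/5, job_C:*/3, job_D:*/7}
Final interval of job_B = 5
Next fire of job_B after T=64: (64//5+1)*5 = 65

Answer: interval=5 next_fire=65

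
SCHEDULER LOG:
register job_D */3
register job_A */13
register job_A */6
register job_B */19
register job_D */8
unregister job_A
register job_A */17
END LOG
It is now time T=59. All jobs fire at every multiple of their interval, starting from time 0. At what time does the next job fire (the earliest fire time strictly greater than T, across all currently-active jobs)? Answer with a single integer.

Op 1: register job_D */3 -> active={job_D:*/3}
Op 2: register job_A */13 -> active={job_A:*/13, job_D:*/3}
Op 3: register job_A */6 -> active={job_A:*/6, job_D:*/3}
Op 4: register job_B */19 -> active={job_A:*/6, job_B:*/19, job_D:*/3}
Op 5: register job_D */8 -> active={job_A:*/6, job_B:*/19, job_D:*/8}
Op 6: unregister job_A -> active={job_B:*/19, job_D:*/8}
Op 7: register job_A */17 -> active={job_A:*/17, job_B:*/19, job_D:*/8}
  job_A: interval 17, next fire after T=59 is 68
  job_B: interval 19, next fire after T=59 is 76
  job_D: interval 8, next fire after T=59 is 64
Earliest fire time = 64 (job job_D)

Answer: 64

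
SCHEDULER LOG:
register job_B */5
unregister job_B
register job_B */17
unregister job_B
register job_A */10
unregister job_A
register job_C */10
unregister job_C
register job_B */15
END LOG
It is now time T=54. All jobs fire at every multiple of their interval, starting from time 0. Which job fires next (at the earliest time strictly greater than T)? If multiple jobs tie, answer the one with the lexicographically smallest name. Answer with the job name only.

Op 1: register job_B */5 -> active={job_B:*/5}
Op 2: unregister job_B -> active={}
Op 3: register job_B */17 -> active={job_B:*/17}
Op 4: unregister job_B -> active={}
Op 5: register job_A */10 -> active={job_A:*/10}
Op 6: unregister job_A -> active={}
Op 7: register job_C */10 -> active={job_C:*/10}
Op 8: unregister job_C -> active={}
Op 9: register job_B */15 -> active={job_B:*/15}
  job_B: interval 15, next fire after T=54 is 60
Earliest = 60, winner (lex tiebreak) = job_B

Answer: job_B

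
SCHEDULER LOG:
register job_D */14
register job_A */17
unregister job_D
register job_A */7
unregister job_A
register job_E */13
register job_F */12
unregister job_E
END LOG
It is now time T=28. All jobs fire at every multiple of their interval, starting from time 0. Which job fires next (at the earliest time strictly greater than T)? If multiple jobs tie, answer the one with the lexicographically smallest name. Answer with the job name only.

Op 1: register job_D */14 -> active={job_D:*/14}
Op 2: register job_A */17 -> active={job_A:*/17, job_D:*/14}
Op 3: unregister job_D -> active={job_A:*/17}
Op 4: register job_A */7 -> active={job_A:*/7}
Op 5: unregister job_A -> active={}
Op 6: register job_E */13 -> active={job_E:*/13}
Op 7: register job_F */12 -> active={job_E:*/13, job_F:*/12}
Op 8: unregister job_E -> active={job_F:*/12}
  job_F: interval 12, next fire after T=28 is 36
Earliest = 36, winner (lex tiebreak) = job_F

Answer: job_F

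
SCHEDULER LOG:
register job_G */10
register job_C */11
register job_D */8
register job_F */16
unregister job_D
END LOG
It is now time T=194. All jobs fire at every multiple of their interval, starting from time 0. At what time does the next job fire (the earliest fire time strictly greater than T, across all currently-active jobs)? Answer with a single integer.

Op 1: register job_G */10 -> active={job_G:*/10}
Op 2: register job_C */11 -> active={job_C:*/11, job_G:*/10}
Op 3: register job_D */8 -> active={job_C:*/11, job_D:*/8, job_G:*/10}
Op 4: register job_F */16 -> active={job_C:*/11, job_D:*/8, job_F:*/16, job_G:*/10}
Op 5: unregister job_D -> active={job_C:*/11, job_F:*/16, job_G:*/10}
  job_C: interval 11, next fire after T=194 is 198
  job_F: interval 16, next fire after T=194 is 208
  job_G: interval 10, next fire after T=194 is 200
Earliest fire time = 198 (job job_C)

Answer: 198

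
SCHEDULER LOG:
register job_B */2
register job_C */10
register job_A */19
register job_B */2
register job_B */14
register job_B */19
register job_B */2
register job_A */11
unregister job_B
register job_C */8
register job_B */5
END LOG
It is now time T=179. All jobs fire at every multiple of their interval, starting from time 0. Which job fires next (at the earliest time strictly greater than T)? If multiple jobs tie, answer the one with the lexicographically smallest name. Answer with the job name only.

Answer: job_B

Derivation:
Op 1: register job_B */2 -> active={job_B:*/2}
Op 2: register job_C */10 -> active={job_B:*/2, job_C:*/10}
Op 3: register job_A */19 -> active={job_A:*/19, job_B:*/2, job_C:*/10}
Op 4: register job_B */2 -> active={job_A:*/19, job_B:*/2, job_C:*/10}
Op 5: register job_B */14 -> active={job_A:*/19, job_B:*/14, job_C:*/10}
Op 6: register job_B */19 -> active={job_A:*/19, job_B:*/19, job_C:*/10}
Op 7: register job_B */2 -> active={job_A:*/19, job_B:*/2, job_C:*/10}
Op 8: register job_A */11 -> active={job_A:*/11, job_B:*/2, job_C:*/10}
Op 9: unregister job_B -> active={job_A:*/11, job_C:*/10}
Op 10: register job_C */8 -> active={job_A:*/11, job_C:*/8}
Op 11: register job_B */5 -> active={job_A:*/11, job_B:*/5, job_C:*/8}
  job_A: interval 11, next fire after T=179 is 187
  job_B: interval 5, next fire after T=179 is 180
  job_C: interval 8, next fire after T=179 is 184
Earliest = 180, winner (lex tiebreak) = job_B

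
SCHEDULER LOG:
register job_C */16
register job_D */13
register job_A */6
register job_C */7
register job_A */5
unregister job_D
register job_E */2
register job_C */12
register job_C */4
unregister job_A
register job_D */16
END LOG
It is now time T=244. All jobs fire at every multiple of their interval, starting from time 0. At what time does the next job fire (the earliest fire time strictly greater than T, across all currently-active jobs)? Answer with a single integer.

Answer: 246

Derivation:
Op 1: register job_C */16 -> active={job_C:*/16}
Op 2: register job_D */13 -> active={job_C:*/16, job_D:*/13}
Op 3: register job_A */6 -> active={job_A:*/6, job_C:*/16, job_D:*/13}
Op 4: register job_C */7 -> active={job_A:*/6, job_C:*/7, job_D:*/13}
Op 5: register job_A */5 -> active={job_A:*/5, job_C:*/7, job_D:*/13}
Op 6: unregister job_D -> active={job_A:*/5, job_C:*/7}
Op 7: register job_E */2 -> active={job_A:*/5, job_C:*/7, job_E:*/2}
Op 8: register job_C */12 -> active={job_A:*/5, job_C:*/12, job_E:*/2}
Op 9: register job_C */4 -> active={job_A:*/5, job_C:*/4, job_E:*/2}
Op 10: unregister job_A -> active={job_C:*/4, job_E:*/2}
Op 11: register job_D */16 -> active={job_C:*/4, job_D:*/16, job_E:*/2}
  job_C: interval 4, next fire after T=244 is 248
  job_D: interval 16, next fire after T=244 is 256
  job_E: interval 2, next fire after T=244 is 246
Earliest fire time = 246 (job job_E)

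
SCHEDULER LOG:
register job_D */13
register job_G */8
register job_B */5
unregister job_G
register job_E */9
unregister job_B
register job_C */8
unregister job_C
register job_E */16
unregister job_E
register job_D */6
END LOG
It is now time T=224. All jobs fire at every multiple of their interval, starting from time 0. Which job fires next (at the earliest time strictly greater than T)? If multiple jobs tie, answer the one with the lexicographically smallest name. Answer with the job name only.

Op 1: register job_D */13 -> active={job_D:*/13}
Op 2: register job_G */8 -> active={job_D:*/13, job_G:*/8}
Op 3: register job_B */5 -> active={job_B:*/5, job_D:*/13, job_G:*/8}
Op 4: unregister job_G -> active={job_B:*/5, job_D:*/13}
Op 5: register job_E */9 -> active={job_B:*/5, job_D:*/13, job_E:*/9}
Op 6: unregister job_B -> active={job_D:*/13, job_E:*/9}
Op 7: register job_C */8 -> active={job_C:*/8, job_D:*/13, job_E:*/9}
Op 8: unregister job_C -> active={job_D:*/13, job_E:*/9}
Op 9: register job_E */16 -> active={job_D:*/13, job_E:*/16}
Op 10: unregister job_E -> active={job_D:*/13}
Op 11: register job_D */6 -> active={job_D:*/6}
  job_D: interval 6, next fire after T=224 is 228
Earliest = 228, winner (lex tiebreak) = job_D

Answer: job_D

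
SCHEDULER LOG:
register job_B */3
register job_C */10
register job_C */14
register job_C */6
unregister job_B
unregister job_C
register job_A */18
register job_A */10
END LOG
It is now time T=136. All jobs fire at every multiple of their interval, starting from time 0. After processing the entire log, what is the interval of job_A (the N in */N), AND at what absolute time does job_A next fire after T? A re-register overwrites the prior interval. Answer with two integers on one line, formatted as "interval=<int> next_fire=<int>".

Answer: interval=10 next_fire=140

Derivation:
Op 1: register job_B */3 -> active={job_B:*/3}
Op 2: register job_C */10 -> active={job_B:*/3, job_C:*/10}
Op 3: register job_C */14 -> active={job_B:*/3, job_C:*/14}
Op 4: register job_C */6 -> active={job_B:*/3, job_C:*/6}
Op 5: unregister job_B -> active={job_C:*/6}
Op 6: unregister job_C -> active={}
Op 7: register job_A */18 -> active={job_A:*/18}
Op 8: register job_A */10 -> active={job_A:*/10}
Final interval of job_A = 10
Next fire of job_A after T=136: (136//10+1)*10 = 140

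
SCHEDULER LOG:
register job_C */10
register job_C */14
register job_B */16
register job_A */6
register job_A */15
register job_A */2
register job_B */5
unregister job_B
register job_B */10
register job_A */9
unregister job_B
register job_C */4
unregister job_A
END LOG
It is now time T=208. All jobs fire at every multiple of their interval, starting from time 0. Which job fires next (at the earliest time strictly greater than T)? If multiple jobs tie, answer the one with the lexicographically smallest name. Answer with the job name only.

Answer: job_C

Derivation:
Op 1: register job_C */10 -> active={job_C:*/10}
Op 2: register job_C */14 -> active={job_C:*/14}
Op 3: register job_B */16 -> active={job_B:*/16, job_C:*/14}
Op 4: register job_A */6 -> active={job_A:*/6, job_B:*/16, job_C:*/14}
Op 5: register job_A */15 -> active={job_A:*/15, job_B:*/16, job_C:*/14}
Op 6: register job_A */2 -> active={job_A:*/2, job_B:*/16, job_C:*/14}
Op 7: register job_B */5 -> active={job_A:*/2, job_B:*/5, job_C:*/14}
Op 8: unregister job_B -> active={job_A:*/2, job_C:*/14}
Op 9: register job_B */10 -> active={job_A:*/2, job_B:*/10, job_C:*/14}
Op 10: register job_A */9 -> active={job_A:*/9, job_B:*/10, job_C:*/14}
Op 11: unregister job_B -> active={job_A:*/9, job_C:*/14}
Op 12: register job_C */4 -> active={job_A:*/9, job_C:*/4}
Op 13: unregister job_A -> active={job_C:*/4}
  job_C: interval 4, next fire after T=208 is 212
Earliest = 212, winner (lex tiebreak) = job_C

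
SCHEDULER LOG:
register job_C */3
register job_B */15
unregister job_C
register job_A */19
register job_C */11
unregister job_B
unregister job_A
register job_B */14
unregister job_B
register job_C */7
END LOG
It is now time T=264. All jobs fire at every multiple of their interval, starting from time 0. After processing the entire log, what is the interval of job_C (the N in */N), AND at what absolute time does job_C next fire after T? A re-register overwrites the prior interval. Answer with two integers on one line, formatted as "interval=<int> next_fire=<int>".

Op 1: register job_C */3 -> active={job_C:*/3}
Op 2: register job_B */15 -> active={job_B:*/15, job_C:*/3}
Op 3: unregister job_C -> active={job_B:*/15}
Op 4: register job_A */19 -> active={job_A:*/19, job_B:*/15}
Op 5: register job_C */11 -> active={job_A:*/19, job_B:*/15, job_C:*/11}
Op 6: unregister job_B -> active={job_A:*/19, job_C:*/11}
Op 7: unregister job_A -> active={job_C:*/11}
Op 8: register job_B */14 -> active={job_B:*/14, job_C:*/11}
Op 9: unregister job_B -> active={job_C:*/11}
Op 10: register job_C */7 -> active={job_C:*/7}
Final interval of job_C = 7
Next fire of job_C after T=264: (264//7+1)*7 = 266

Answer: interval=7 next_fire=266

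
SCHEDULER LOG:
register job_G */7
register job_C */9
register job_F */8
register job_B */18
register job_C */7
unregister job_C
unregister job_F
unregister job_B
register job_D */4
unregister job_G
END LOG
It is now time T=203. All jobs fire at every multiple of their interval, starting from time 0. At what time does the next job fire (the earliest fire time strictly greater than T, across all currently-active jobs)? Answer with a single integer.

Op 1: register job_G */7 -> active={job_G:*/7}
Op 2: register job_C */9 -> active={job_C:*/9, job_G:*/7}
Op 3: register job_F */8 -> active={job_C:*/9, job_F:*/8, job_G:*/7}
Op 4: register job_B */18 -> active={job_B:*/18, job_C:*/9, job_F:*/8, job_G:*/7}
Op 5: register job_C */7 -> active={job_B:*/18, job_C:*/7, job_F:*/8, job_G:*/7}
Op 6: unregister job_C -> active={job_B:*/18, job_F:*/8, job_G:*/7}
Op 7: unregister job_F -> active={job_B:*/18, job_G:*/7}
Op 8: unregister job_B -> active={job_G:*/7}
Op 9: register job_D */4 -> active={job_D:*/4, job_G:*/7}
Op 10: unregister job_G -> active={job_D:*/4}
  job_D: interval 4, next fire after T=203 is 204
Earliest fire time = 204 (job job_D)

Answer: 204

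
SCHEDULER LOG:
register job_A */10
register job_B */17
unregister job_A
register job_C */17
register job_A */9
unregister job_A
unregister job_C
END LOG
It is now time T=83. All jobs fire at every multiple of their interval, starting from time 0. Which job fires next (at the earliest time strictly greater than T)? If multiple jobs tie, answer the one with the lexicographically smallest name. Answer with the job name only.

Op 1: register job_A */10 -> active={job_A:*/10}
Op 2: register job_B */17 -> active={job_A:*/10, job_B:*/17}
Op 3: unregister job_A -> active={job_B:*/17}
Op 4: register job_C */17 -> active={job_B:*/17, job_C:*/17}
Op 5: register job_A */9 -> active={job_A:*/9, job_B:*/17, job_C:*/17}
Op 6: unregister job_A -> active={job_B:*/17, job_C:*/17}
Op 7: unregister job_C -> active={job_B:*/17}
  job_B: interval 17, next fire after T=83 is 85
Earliest = 85, winner (lex tiebreak) = job_B

Answer: job_B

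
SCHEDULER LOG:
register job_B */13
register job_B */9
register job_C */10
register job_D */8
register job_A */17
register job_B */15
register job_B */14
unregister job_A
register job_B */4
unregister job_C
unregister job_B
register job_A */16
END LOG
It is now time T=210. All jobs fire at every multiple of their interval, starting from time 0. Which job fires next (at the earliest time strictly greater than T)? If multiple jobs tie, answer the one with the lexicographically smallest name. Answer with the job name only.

Op 1: register job_B */13 -> active={job_B:*/13}
Op 2: register job_B */9 -> active={job_B:*/9}
Op 3: register job_C */10 -> active={job_B:*/9, job_C:*/10}
Op 4: register job_D */8 -> active={job_B:*/9, job_C:*/10, job_D:*/8}
Op 5: register job_A */17 -> active={job_A:*/17, job_B:*/9, job_C:*/10, job_D:*/8}
Op 6: register job_B */15 -> active={job_A:*/17, job_B:*/15, job_C:*/10, job_D:*/8}
Op 7: register job_B */14 -> active={job_A:*/17, job_B:*/14, job_C:*/10, job_D:*/8}
Op 8: unregister job_A -> active={job_B:*/14, job_C:*/10, job_D:*/8}
Op 9: register job_B */4 -> active={job_B:*/4, job_C:*/10, job_D:*/8}
Op 10: unregister job_C -> active={job_B:*/4, job_D:*/8}
Op 11: unregister job_B -> active={job_D:*/8}
Op 12: register job_A */16 -> active={job_A:*/16, job_D:*/8}
  job_A: interval 16, next fire after T=210 is 224
  job_D: interval 8, next fire after T=210 is 216
Earliest = 216, winner (lex tiebreak) = job_D

Answer: job_D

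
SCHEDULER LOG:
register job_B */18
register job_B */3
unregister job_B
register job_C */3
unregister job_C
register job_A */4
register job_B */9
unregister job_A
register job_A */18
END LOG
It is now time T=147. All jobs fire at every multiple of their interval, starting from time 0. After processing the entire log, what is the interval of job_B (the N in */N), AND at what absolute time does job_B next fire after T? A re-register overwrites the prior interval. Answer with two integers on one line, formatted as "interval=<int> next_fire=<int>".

Answer: interval=9 next_fire=153

Derivation:
Op 1: register job_B */18 -> active={job_B:*/18}
Op 2: register job_B */3 -> active={job_B:*/3}
Op 3: unregister job_B -> active={}
Op 4: register job_C */3 -> active={job_C:*/3}
Op 5: unregister job_C -> active={}
Op 6: register job_A */4 -> active={job_A:*/4}
Op 7: register job_B */9 -> active={job_A:*/4, job_B:*/9}
Op 8: unregister job_A -> active={job_B:*/9}
Op 9: register job_A */18 -> active={job_A:*/18, job_B:*/9}
Final interval of job_B = 9
Next fire of job_B after T=147: (147//9+1)*9 = 153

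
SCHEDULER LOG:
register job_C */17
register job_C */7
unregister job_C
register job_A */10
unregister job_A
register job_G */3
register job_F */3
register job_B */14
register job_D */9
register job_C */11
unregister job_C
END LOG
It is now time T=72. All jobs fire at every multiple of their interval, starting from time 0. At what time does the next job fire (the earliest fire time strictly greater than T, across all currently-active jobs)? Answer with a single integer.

Answer: 75

Derivation:
Op 1: register job_C */17 -> active={job_C:*/17}
Op 2: register job_C */7 -> active={job_C:*/7}
Op 3: unregister job_C -> active={}
Op 4: register job_A */10 -> active={job_A:*/10}
Op 5: unregister job_A -> active={}
Op 6: register job_G */3 -> active={job_G:*/3}
Op 7: register job_F */3 -> active={job_F:*/3, job_G:*/3}
Op 8: register job_B */14 -> active={job_B:*/14, job_F:*/3, job_G:*/3}
Op 9: register job_D */9 -> active={job_B:*/14, job_D:*/9, job_F:*/3, job_G:*/3}
Op 10: register job_C */11 -> active={job_B:*/14, job_C:*/11, job_D:*/9, job_F:*/3, job_G:*/3}
Op 11: unregister job_C -> active={job_B:*/14, job_D:*/9, job_F:*/3, job_G:*/3}
  job_B: interval 14, next fire after T=72 is 84
  job_D: interval 9, next fire after T=72 is 81
  job_F: interval 3, next fire after T=72 is 75
  job_G: interval 3, next fire after T=72 is 75
Earliest fire time = 75 (job job_F)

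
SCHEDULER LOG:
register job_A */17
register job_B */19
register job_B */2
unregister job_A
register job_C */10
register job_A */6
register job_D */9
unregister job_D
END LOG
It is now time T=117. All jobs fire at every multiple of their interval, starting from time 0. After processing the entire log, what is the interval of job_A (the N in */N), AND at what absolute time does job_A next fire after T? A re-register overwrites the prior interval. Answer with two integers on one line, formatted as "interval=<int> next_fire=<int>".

Answer: interval=6 next_fire=120

Derivation:
Op 1: register job_A */17 -> active={job_A:*/17}
Op 2: register job_B */19 -> active={job_A:*/17, job_B:*/19}
Op 3: register job_B */2 -> active={job_A:*/17, job_B:*/2}
Op 4: unregister job_A -> active={job_B:*/2}
Op 5: register job_C */10 -> active={job_B:*/2, job_C:*/10}
Op 6: register job_A */6 -> active={job_A:*/6, job_B:*/2, job_C:*/10}
Op 7: register job_D */9 -> active={job_A:*/6, job_B:*/2, job_C:*/10, job_D:*/9}
Op 8: unregister job_D -> active={job_A:*/6, job_B:*/2, job_C:*/10}
Final interval of job_A = 6
Next fire of job_A after T=117: (117//6+1)*6 = 120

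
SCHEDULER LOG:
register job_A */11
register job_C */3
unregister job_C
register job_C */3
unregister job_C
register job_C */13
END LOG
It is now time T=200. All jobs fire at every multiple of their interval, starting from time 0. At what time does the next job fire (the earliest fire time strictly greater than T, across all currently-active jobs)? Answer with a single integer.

Op 1: register job_A */11 -> active={job_A:*/11}
Op 2: register job_C */3 -> active={job_A:*/11, job_C:*/3}
Op 3: unregister job_C -> active={job_A:*/11}
Op 4: register job_C */3 -> active={job_A:*/11, job_C:*/3}
Op 5: unregister job_C -> active={job_A:*/11}
Op 6: register job_C */13 -> active={job_A:*/11, job_C:*/13}
  job_A: interval 11, next fire after T=200 is 209
  job_C: interval 13, next fire after T=200 is 208
Earliest fire time = 208 (job job_C)

Answer: 208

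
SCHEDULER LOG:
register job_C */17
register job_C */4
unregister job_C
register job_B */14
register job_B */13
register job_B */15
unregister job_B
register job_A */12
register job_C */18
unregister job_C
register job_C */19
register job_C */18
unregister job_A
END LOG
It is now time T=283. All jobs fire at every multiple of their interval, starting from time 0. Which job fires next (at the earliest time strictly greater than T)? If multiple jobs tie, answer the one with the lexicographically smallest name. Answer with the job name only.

Answer: job_C

Derivation:
Op 1: register job_C */17 -> active={job_C:*/17}
Op 2: register job_C */4 -> active={job_C:*/4}
Op 3: unregister job_C -> active={}
Op 4: register job_B */14 -> active={job_B:*/14}
Op 5: register job_B */13 -> active={job_B:*/13}
Op 6: register job_B */15 -> active={job_B:*/15}
Op 7: unregister job_B -> active={}
Op 8: register job_A */12 -> active={job_A:*/12}
Op 9: register job_C */18 -> active={job_A:*/12, job_C:*/18}
Op 10: unregister job_C -> active={job_A:*/12}
Op 11: register job_C */19 -> active={job_A:*/12, job_C:*/19}
Op 12: register job_C */18 -> active={job_A:*/12, job_C:*/18}
Op 13: unregister job_A -> active={job_C:*/18}
  job_C: interval 18, next fire after T=283 is 288
Earliest = 288, winner (lex tiebreak) = job_C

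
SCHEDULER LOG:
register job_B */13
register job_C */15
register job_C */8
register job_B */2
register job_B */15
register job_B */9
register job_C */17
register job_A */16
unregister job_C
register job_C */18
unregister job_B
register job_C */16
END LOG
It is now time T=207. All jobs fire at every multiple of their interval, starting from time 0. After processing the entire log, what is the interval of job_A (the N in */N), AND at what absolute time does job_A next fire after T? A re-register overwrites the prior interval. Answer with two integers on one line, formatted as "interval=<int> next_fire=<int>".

Op 1: register job_B */13 -> active={job_B:*/13}
Op 2: register job_C */15 -> active={job_B:*/13, job_C:*/15}
Op 3: register job_C */8 -> active={job_B:*/13, job_C:*/8}
Op 4: register job_B */2 -> active={job_B:*/2, job_C:*/8}
Op 5: register job_B */15 -> active={job_B:*/15, job_C:*/8}
Op 6: register job_B */9 -> active={job_B:*/9, job_C:*/8}
Op 7: register job_C */17 -> active={job_B:*/9, job_C:*/17}
Op 8: register job_A */16 -> active={job_A:*/16, job_B:*/9, job_C:*/17}
Op 9: unregister job_C -> active={job_A:*/16, job_B:*/9}
Op 10: register job_C */18 -> active={job_A:*/16, job_B:*/9, job_C:*/18}
Op 11: unregister job_B -> active={job_A:*/16, job_C:*/18}
Op 12: register job_C */16 -> active={job_A:*/16, job_C:*/16}
Final interval of job_A = 16
Next fire of job_A after T=207: (207//16+1)*16 = 208

Answer: interval=16 next_fire=208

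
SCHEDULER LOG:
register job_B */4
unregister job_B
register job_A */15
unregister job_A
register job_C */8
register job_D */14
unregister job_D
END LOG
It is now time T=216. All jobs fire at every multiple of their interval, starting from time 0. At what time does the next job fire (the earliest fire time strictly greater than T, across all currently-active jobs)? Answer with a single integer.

Answer: 224

Derivation:
Op 1: register job_B */4 -> active={job_B:*/4}
Op 2: unregister job_B -> active={}
Op 3: register job_A */15 -> active={job_A:*/15}
Op 4: unregister job_A -> active={}
Op 5: register job_C */8 -> active={job_C:*/8}
Op 6: register job_D */14 -> active={job_C:*/8, job_D:*/14}
Op 7: unregister job_D -> active={job_C:*/8}
  job_C: interval 8, next fire after T=216 is 224
Earliest fire time = 224 (job job_C)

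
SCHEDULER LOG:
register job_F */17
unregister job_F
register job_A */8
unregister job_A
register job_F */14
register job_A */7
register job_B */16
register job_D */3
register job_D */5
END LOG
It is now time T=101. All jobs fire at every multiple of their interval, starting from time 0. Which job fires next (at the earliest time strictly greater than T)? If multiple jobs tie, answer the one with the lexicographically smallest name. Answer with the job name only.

Op 1: register job_F */17 -> active={job_F:*/17}
Op 2: unregister job_F -> active={}
Op 3: register job_A */8 -> active={job_A:*/8}
Op 4: unregister job_A -> active={}
Op 5: register job_F */14 -> active={job_F:*/14}
Op 6: register job_A */7 -> active={job_A:*/7, job_F:*/14}
Op 7: register job_B */16 -> active={job_A:*/7, job_B:*/16, job_F:*/14}
Op 8: register job_D */3 -> active={job_A:*/7, job_B:*/16, job_D:*/3, job_F:*/14}
Op 9: register job_D */5 -> active={job_A:*/7, job_B:*/16, job_D:*/5, job_F:*/14}
  job_A: interval 7, next fire after T=101 is 105
  job_B: interval 16, next fire after T=101 is 112
  job_D: interval 5, next fire after T=101 is 105
  job_F: interval 14, next fire after T=101 is 112
Earliest = 105, winner (lex tiebreak) = job_A

Answer: job_A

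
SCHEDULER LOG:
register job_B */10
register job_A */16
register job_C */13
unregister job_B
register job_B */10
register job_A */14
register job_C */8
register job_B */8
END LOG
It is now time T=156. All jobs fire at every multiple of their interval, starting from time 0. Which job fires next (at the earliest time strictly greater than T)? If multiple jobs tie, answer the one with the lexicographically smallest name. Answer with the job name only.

Answer: job_B

Derivation:
Op 1: register job_B */10 -> active={job_B:*/10}
Op 2: register job_A */16 -> active={job_A:*/16, job_B:*/10}
Op 3: register job_C */13 -> active={job_A:*/16, job_B:*/10, job_C:*/13}
Op 4: unregister job_B -> active={job_A:*/16, job_C:*/13}
Op 5: register job_B */10 -> active={job_A:*/16, job_B:*/10, job_C:*/13}
Op 6: register job_A */14 -> active={job_A:*/14, job_B:*/10, job_C:*/13}
Op 7: register job_C */8 -> active={job_A:*/14, job_B:*/10, job_C:*/8}
Op 8: register job_B */8 -> active={job_A:*/14, job_B:*/8, job_C:*/8}
  job_A: interval 14, next fire after T=156 is 168
  job_B: interval 8, next fire after T=156 is 160
  job_C: interval 8, next fire after T=156 is 160
Earliest = 160, winner (lex tiebreak) = job_B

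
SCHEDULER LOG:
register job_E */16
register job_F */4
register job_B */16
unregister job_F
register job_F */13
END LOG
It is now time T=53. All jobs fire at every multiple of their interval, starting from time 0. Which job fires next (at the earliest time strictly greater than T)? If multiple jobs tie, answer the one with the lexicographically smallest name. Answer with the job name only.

Op 1: register job_E */16 -> active={job_E:*/16}
Op 2: register job_F */4 -> active={job_E:*/16, job_F:*/4}
Op 3: register job_B */16 -> active={job_B:*/16, job_E:*/16, job_F:*/4}
Op 4: unregister job_F -> active={job_B:*/16, job_E:*/16}
Op 5: register job_F */13 -> active={job_B:*/16, job_E:*/16, job_F:*/13}
  job_B: interval 16, next fire after T=53 is 64
  job_E: interval 16, next fire after T=53 is 64
  job_F: interval 13, next fire after T=53 is 65
Earliest = 64, winner (lex tiebreak) = job_B

Answer: job_B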